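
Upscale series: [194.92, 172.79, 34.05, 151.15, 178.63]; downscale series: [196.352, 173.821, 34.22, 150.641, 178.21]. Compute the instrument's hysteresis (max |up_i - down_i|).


|194.92 - 196.352| = 1.4320
|172.79 - 173.821| = 1.0310
|34.05 - 34.22| = 0.1700
|151.15 - 150.641| = 0.5090
|178.63 - 178.21| = 0.4200
hysteresis = max(diffs) = 1.4320

1.4320


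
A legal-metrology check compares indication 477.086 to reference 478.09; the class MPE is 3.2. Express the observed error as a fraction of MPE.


e = indication - reference = 477.086 - 478.09 = -1.0040
|e| = 1.0040
ratio = |e| / MPE = 1.0040 / 3.2
ratio = 0.3137

0.3137


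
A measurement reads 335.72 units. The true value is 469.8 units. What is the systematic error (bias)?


Systematic error = measured - true
= 335.72 - 469.8
= -134.0800

-134.0800


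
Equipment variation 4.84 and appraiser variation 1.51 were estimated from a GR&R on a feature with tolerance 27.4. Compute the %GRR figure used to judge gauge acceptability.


GRR = sqrt(EV^2 + AV^2) = sqrt(4.84^2 + 1.51^2) = 5.0700789
%GRR = GRR / tol * 100 = 5.0700789 / 27.4 * 100
%GRR = 18.5039

18.5039


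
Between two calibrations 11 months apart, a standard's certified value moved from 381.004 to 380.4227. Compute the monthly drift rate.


rate = (v2 - v1) / months
= (380.4227 - 381.004) / 11
= -0.5813 / 11
= -0.0528

-0.0528


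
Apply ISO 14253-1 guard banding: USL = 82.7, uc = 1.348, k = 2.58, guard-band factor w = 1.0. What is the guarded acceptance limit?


U = k * uc = 2.58 * 1.348 = 3.47784
guard band g = w * U = 1.0 * 3.47784 = 3.47784
AL = USL - g = 82.7 - 3.47784
AL = 79.2222

79.2222


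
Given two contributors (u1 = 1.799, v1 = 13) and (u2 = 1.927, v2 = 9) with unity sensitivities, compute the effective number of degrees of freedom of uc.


uc = sqrt(u1^2 + u2^2) = sqrt(1.799^2 + 1.927^2) = 2.6362341
v_eff = uc^4 / (u1^4/v1 + u2^4/v2)
= 2.6362341^4 / (1.799^4/13 + 1.927^4/9)
= 48.29875 / 2.337805
v_eff = 20.6599

20.6599


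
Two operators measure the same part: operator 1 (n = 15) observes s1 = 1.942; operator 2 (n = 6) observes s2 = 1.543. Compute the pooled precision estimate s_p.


s_p = sqrt(((n1-1)*s1^2 + (n2-1)*s2^2) / (n1+n2-2))
numerator = (15-1)*1.942^2 + (6-1)*1.543^2 = 52.799096 + 11.904245 = 64.703341
denominator = 15 + 6 - 2 = 19
s_p^2 = 64.703341 / 19 = 3.405439
s_p = sqrt(3.405439) = 1.8454

1.8454


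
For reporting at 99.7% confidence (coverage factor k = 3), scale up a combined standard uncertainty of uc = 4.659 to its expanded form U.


U = k * uc
U = 3 * 4.659
U = 13.9770

13.9770


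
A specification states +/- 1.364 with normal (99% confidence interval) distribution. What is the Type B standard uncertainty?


u_B = half_width / 2.576
u_B = 1.364 / 2.576
u_B = 0.5295

0.5295


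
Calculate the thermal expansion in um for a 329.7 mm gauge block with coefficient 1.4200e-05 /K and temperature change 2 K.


dL = L * alpha * dT
= 329.7 * 1.4200e-05 * 2
= 0.0093635 mm
dL_um = 0.0093635 * 1000 = 9.3635 um

9.3635


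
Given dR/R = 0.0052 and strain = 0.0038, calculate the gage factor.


GF = (dR/R) / epsilon
= 0.0052 / 0.0038
= 1.3684

1.3684


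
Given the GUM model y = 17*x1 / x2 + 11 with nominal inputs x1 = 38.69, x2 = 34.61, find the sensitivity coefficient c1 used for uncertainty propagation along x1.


y = 17*x1 / x2 + 11
dy/dx1 = 17/x2
Evaluate at x2 = 34.61: c1 = 17 / 34.61
c1 = 0.4912

0.4912


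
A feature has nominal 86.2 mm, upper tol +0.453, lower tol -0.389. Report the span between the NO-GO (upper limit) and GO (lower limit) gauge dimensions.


GO = nominal - lower_tol (smallest hole = maximum material condition)
GO = 86.2 - 0.389 = 85.811
NO-GO = nominal + upper_tol (largest hole = least material condition)
NO-GO = 86.2 + 0.453 = 86.653
spread = NO-GO - GO = 86.653 - 85.811 = 0.8420

0.8420


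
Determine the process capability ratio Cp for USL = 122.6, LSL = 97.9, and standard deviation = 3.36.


Cp = (USL - LSL) / (6 * sigma)
= (122.6 - 97.9) / (6 * 3.36)
= 24.7000 / 20.1600
= 1.2252

1.2252


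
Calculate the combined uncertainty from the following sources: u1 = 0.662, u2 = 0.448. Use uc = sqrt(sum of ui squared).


uc = sqrt(0.662^2 + 0.448^2)
uc = sqrt(0.638948)
uc = 0.7993

0.7993


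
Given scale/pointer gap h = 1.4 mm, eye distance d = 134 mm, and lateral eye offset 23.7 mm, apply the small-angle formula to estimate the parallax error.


error = h * offset / d
= 1.4 * 23.7 / 134
= 0.2476

0.2476


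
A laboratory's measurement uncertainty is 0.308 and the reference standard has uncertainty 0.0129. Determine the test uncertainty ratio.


TUR = u_lab / u_ref
= 0.308 / 0.0129
= 23.8760

23.8760


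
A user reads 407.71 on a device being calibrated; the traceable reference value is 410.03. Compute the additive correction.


Correction = standard - reading
= 410.03 - 407.71
= 2.3200

2.3200


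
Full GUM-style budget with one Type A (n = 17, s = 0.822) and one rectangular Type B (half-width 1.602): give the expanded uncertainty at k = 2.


u_A = s / sqrt(n) = 0.822 / sqrt(17) = 0.19936428
u_B = half_width / sqrt(3) = 1.602 / sqrt(3) = 0.92491513
uc = sqrt(u_A^2 + u_B^2) = sqrt(0.19936428^2 + 0.92491513^2) = 0.94615755
U = k * uc = 2 * 0.94615755
U = 1.8923

1.8923


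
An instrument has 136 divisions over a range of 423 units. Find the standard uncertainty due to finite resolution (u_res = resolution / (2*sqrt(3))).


resolution = range / divisions
resolution = 423 / 136 = 3.1102941
u_res = resolution / (2*sqrt(3))
u_res = 3.1102941 / 3.4641016
u_res = 0.8979

0.8979


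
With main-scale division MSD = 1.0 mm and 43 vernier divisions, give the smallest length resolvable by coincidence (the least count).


LC = MSD / n_div
= 1.0 / 43
= 0.0233

0.0233


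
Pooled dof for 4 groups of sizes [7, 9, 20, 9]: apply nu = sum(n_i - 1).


nu = sum_i (n_i - 1)
nu = ((7 - 1) + (9 - 1) + (20 - 1) + (9 - 1))
nu = 6 + 8 + 19 + 8
nu = 41

41


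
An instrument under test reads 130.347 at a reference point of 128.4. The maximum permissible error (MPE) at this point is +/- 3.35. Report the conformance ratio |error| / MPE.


e = indication - reference = 130.347 - 128.4 = 1.9470
|e| = 1.9470
ratio = |e| / MPE = 1.9470 / 3.35
ratio = 0.5812

0.5812


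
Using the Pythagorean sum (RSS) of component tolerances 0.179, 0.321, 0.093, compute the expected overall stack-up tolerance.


RSS = sqrt(0.179^2 + 0.321^2 + 0.093^2)
= sqrt(0.143731)
= 0.3791

0.3791


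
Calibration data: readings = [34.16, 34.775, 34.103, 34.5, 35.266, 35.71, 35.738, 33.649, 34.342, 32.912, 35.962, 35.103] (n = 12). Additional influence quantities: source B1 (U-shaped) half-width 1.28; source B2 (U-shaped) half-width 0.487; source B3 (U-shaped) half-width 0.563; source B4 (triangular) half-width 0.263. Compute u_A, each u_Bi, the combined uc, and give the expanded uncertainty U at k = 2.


mean = (34.16 + 34.775 + 34.103 + 34.5 + 35.266 + 35.71 + 35.738 + 33.649 + 34.342 + 32.912 + 35.962 + 35.103) / 12 = 34.685
s = sqrt(sum((x - mean)^2)/(n-1)) = 0.91916939
u_A = s / sqrt(n) = 0.91916939 / sqrt(12) = 0.26534135
u_B1 = 1.28 / sqrt(2) = 0.90509668
u_B2 = 0.487 / sqrt(2) = 0.344361
u_B3 = 0.563 / sqrt(2) = 0.39810112
u_B4 = 0.263 / sqrt(6) = 0.1073693
uc = sqrt(0.26534135^2 + 0.90509668^2 + 0.344361^2 + 0.39810112^2 + 0.1073693^2) = 1.0854507
U = k * uc = 2 * 1.0854507
U = 2.1709

2.1709


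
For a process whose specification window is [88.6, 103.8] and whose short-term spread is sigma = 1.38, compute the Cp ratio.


Cp = (USL - LSL) / (6 * sigma)
= (103.8 - 88.6) / (6 * 1.38)
= 15.2000 / 8.2800
= 1.8357

1.8357


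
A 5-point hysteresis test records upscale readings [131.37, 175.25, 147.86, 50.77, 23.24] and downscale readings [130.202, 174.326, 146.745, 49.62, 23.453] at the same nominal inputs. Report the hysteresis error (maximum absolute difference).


|131.37 - 130.202| = 1.1680
|175.25 - 174.326| = 0.9240
|147.86 - 146.745| = 1.1150
|50.77 - 49.62| = 1.1500
|23.24 - 23.453| = 0.2130
hysteresis = max(diffs) = 1.1680

1.1680


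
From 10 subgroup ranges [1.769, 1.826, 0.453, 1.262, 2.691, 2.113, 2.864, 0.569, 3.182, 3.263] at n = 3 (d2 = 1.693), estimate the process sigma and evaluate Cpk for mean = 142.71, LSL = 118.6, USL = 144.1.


R_bar = (1.769 + 1.826 + 0.453 + 1.262 + 2.691 + 2.113 + 2.864 + 0.569 + 3.182 + 3.263) / 10 = 1.9992
sigma = R_bar / d2 = 1.9992 / 1.693 = 1.1808624
Cp = (USL - LSL)/(6*sigma) = (144.1 - 118.6)/(6*1.1808624) = 3.5991
Cpu = (144.1 - 142.71)/(3*1.1808624) = 0.3924
Cpl = (142.71 - 118.6)/(3*1.1808624) = 6.8058
Cpk = min(Cpu, Cpl) = 0.3924

0.3924


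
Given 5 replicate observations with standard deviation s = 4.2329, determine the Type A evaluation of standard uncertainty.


u_A = s / sqrt(n)
u_A = 4.2329 / sqrt(5)
u_A = 4.2329 / 2.236068
u_A = 1.8930

1.8930


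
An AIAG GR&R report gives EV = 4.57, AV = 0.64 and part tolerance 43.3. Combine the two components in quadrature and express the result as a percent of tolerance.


GRR = sqrt(EV^2 + AV^2) = sqrt(4.57^2 + 0.64^2) = 4.6145964
%GRR = GRR / tol * 100 = 4.6145964 / 43.3 * 100
%GRR = 10.6573

10.6573


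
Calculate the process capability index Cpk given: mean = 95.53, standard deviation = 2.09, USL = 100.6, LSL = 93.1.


Cpu = (USL - mean) / (3*sigma) = (100.6 - 95.53) / (3*2.09) = 0.8086
Cpl = (mean - LSL) / (3*sigma) = (95.53 - 93.1) / (3*2.09) = 0.3876
Cpk = min(Cpu, Cpl) = 0.3876

0.3876


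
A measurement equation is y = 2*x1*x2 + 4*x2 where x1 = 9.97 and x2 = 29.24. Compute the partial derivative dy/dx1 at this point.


y = 2*x1*x2 + 4*x2
dy/dx1 = 2*x2
Evaluate at x2 = 29.24: c1 = 2 * 29.24
c1 = 58.4800

58.4800


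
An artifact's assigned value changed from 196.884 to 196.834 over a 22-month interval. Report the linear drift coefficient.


rate = (v2 - v1) / months
= (196.834 - 196.884) / 22
= -0.0500 / 22
= -0.0023

-0.0023


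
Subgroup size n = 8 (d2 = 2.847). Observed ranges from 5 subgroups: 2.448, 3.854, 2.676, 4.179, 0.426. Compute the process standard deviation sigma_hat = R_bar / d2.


R_bar = (2.448 + 3.854 + 2.676 + 4.179 + 0.426) / 5
R_bar = 13.583 / 5 = 2.7166
sigma_hat = R_bar / d2 = 2.7166 / 2.847 = 0.9542

0.9542


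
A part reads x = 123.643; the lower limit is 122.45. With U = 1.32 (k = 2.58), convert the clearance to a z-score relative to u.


u = U / k = 1.32 / 2.58 = 0.51162791
margin = |LSL - x| = |122.45 - 123.643| = 1.193
z = margin / u = 1.193 / 0.51162791
z = 2.3318

2.3318


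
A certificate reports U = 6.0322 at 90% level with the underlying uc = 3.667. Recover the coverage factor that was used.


k = U / uc
k = 6.0322 / 3.667
k = 1.645

1.645


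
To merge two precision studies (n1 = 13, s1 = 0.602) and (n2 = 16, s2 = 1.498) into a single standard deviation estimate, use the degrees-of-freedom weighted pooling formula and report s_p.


s_p = sqrt(((n1-1)*s1^2 + (n2-1)*s2^2) / (n1+n2-2))
numerator = (13-1)*0.602^2 + (16-1)*1.498^2 = 4.348848 + 33.66006 = 38.008908
denominator = 13 + 16 - 2 = 27
s_p^2 = 38.008908 / 27 = 1.4077373
s_p = sqrt(1.4077373) = 1.1865

1.1865


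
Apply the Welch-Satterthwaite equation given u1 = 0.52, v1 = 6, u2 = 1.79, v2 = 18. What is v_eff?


uc = sqrt(u1^2 + u2^2) = sqrt(0.52^2 + 1.79^2) = 1.8640011
v_eff = uc^4 / (u1^4/v1 + u2^4/v2)
= 1.8640011^4 / (0.52^4/6 + 1.79^4/18)
= 12.072151 / 0.58253363
v_eff = 20.7235

20.7235


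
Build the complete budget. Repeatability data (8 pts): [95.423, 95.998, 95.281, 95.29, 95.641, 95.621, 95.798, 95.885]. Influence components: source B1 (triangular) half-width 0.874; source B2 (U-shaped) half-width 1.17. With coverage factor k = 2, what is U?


mean = (95.423 + 95.998 + 95.281 + 95.29 + 95.641 + 95.621 + 95.798 + 95.885) / 8 = 95.617125
s = sqrt(sum((x - mean)^2)/(n-1)) = 0.26933751
u_A = s / sqrt(n) = 0.26933751 / sqrt(8) = 0.09522519
u_B1 = 0.874 / sqrt(6) = 0.35680901
u_B2 = 1.17 / sqrt(2) = 0.82731493
uc = sqrt(0.09522519^2 + 0.35680901^2 + 0.82731493^2) = 0.90599696
U = k * uc = 2 * 0.90599696
U = 1.8120

1.8120


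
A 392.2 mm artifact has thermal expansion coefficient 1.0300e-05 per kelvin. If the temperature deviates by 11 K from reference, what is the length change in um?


dL = L * alpha * dT
= 392.2 * 1.0300e-05 * 11
= 0.0444363 mm
dL_um = 0.0444363 * 1000 = 44.4363 um

44.4363


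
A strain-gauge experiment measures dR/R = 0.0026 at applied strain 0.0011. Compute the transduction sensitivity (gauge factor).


GF = (dR/R) / epsilon
= 0.0026 / 0.0011
= 2.3636

2.3636


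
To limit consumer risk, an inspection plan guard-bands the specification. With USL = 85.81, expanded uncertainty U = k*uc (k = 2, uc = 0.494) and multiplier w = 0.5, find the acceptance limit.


U = k * uc = 2 * 0.494 = 0.988
guard band g = w * U = 0.5 * 0.988 = 0.494
AL = USL - g = 85.81 - 0.494
AL = 85.3160

85.3160


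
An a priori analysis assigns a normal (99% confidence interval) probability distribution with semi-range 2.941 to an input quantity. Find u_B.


u_B = half_width / 2.576
u_B = 2.941 / 2.576
u_B = 1.1417

1.1417


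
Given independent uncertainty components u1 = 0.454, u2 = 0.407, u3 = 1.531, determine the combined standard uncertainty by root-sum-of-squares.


uc = sqrt(0.454^2 + 0.407^2 + 1.531^2)
uc = sqrt(2.715726)
uc = 1.6479

1.6479


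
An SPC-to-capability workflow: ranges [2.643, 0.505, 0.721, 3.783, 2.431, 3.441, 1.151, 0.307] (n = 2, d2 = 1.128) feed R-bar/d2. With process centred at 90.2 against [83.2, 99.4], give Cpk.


R_bar = (2.643 + 0.505 + 0.721 + 3.783 + 2.431 + 3.441 + 1.151 + 0.307) / 8 = 1.87275
sigma = R_bar / d2 = 1.87275 / 1.128 = 1.6602394
Cp = (USL - LSL)/(6*sigma) = (99.4 - 83.2)/(6*1.6602394) = 1.6263
Cpu = (99.4 - 90.2)/(3*1.6602394) = 1.8471
Cpl = (90.2 - 83.2)/(3*1.6602394) = 1.4054
Cpk = min(Cpu, Cpl) = 1.4054

1.4054


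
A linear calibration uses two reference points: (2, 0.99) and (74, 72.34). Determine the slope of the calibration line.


slope = (y2 - y1) / (x2 - x1)
= (72.34 - 0.99) / (74 - 2)
= 71.3500 / 72
= 0.9910

0.9910


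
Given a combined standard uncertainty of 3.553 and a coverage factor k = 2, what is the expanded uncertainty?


U = k * uc
U = 2 * 3.553
U = 7.1060

7.1060


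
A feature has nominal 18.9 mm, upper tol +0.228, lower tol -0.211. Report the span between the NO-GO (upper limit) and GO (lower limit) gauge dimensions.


GO = nominal - lower_tol (smallest hole = maximum material condition)
GO = 18.9 - 0.211 = 18.689
NO-GO = nominal + upper_tol (largest hole = least material condition)
NO-GO = 18.9 + 0.228 = 19.128
spread = NO-GO - GO = 19.128 - 18.689 = 0.4390

0.4390


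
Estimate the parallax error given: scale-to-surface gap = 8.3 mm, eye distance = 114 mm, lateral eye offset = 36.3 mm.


error = h * offset / d
= 8.3 * 36.3 / 114
= 2.6429

2.6429


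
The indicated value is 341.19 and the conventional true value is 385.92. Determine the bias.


Systematic error = measured - true
= 341.19 - 385.92
= -44.7300

-44.7300


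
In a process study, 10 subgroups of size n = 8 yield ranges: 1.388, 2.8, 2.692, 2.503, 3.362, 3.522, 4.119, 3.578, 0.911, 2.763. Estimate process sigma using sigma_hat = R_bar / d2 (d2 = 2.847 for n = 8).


R_bar = (1.388 + 2.8 + 2.692 + 2.503 + 3.362 + 3.522 + 4.119 + 3.578 + 0.911 + 2.763) / 10
R_bar = 27.638 / 10 = 2.7638
sigma_hat = R_bar / d2 = 2.7638 / 2.847 = 0.9708

0.9708


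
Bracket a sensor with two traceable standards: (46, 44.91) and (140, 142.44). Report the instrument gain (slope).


slope = (y2 - y1) / (x2 - x1)
= (142.44 - 44.91) / (140 - 46)
= 97.5300 / 94
= 1.0376

1.0376


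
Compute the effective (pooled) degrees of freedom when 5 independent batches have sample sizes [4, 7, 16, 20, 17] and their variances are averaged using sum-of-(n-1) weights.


nu = sum_i (n_i - 1)
nu = ((4 - 1) + (7 - 1) + (16 - 1) + (20 - 1) + (17 - 1))
nu = 3 + 6 + 15 + 19 + 16
nu = 59

59


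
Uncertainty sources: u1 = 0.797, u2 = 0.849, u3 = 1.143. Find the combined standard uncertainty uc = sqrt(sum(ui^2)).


uc = sqrt(0.797^2 + 0.849^2 + 1.143^2)
uc = sqrt(2.662459)
uc = 1.6317

1.6317


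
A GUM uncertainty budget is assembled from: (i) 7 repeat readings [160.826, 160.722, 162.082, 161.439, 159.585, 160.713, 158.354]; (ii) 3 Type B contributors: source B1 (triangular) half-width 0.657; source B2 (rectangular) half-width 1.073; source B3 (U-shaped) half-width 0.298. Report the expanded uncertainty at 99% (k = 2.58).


mean = (160.826 + 160.722 + 162.082 + 161.439 + 159.585 + 160.713 + 158.354) / 7 = 160.5315714
s = sqrt(sum((x - mean)^2)/(n-1)) = 1.2261687
u_A = s / sqrt(n) = 1.2261687 / sqrt(7) = 0.46344821
u_B1 = 0.657 / sqrt(6) = 0.26821913
u_B2 = 1.073 / sqrt(3) = 0.61949684
u_B3 = 0.298 / sqrt(2) = 0.21071782
uc = sqrt(0.46344821^2 + 0.26821913^2 + 0.61949684^2 + 0.21071782^2) = 0.84552001
U = k * uc = 2.58 * 0.84552001
U = 2.1814

2.1814


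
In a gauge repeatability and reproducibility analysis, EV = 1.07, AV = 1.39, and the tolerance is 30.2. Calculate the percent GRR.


GRR = sqrt(EV^2 + AV^2) = sqrt(1.07^2 + 1.39^2) = 1.754138
%GRR = GRR / tol * 100 = 1.754138 / 30.2 * 100
%GRR = 5.8084

5.8084


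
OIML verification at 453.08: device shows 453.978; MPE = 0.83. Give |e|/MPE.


e = indication - reference = 453.978 - 453.08 = 0.8980
|e| = 0.8980
ratio = |e| / MPE = 0.8980 / 0.83
ratio = 1.0819

1.0819


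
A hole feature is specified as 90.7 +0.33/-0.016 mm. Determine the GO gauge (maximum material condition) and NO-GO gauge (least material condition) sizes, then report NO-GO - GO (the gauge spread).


GO = nominal - lower_tol (smallest hole = maximum material condition)
GO = 90.7 - 0.016 = 90.684
NO-GO = nominal + upper_tol (largest hole = least material condition)
NO-GO = 90.7 + 0.33 = 91.03
spread = NO-GO - GO = 91.03 - 90.684 = 0.3460

0.3460


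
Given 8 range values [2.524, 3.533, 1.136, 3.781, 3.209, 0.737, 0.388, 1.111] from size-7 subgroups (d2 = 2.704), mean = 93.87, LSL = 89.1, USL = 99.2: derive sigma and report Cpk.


R_bar = (2.524 + 3.533 + 1.136 + 3.781 + 3.209 + 0.737 + 0.388 + 1.111) / 8 = 2.052375
sigma = R_bar / d2 = 2.052375 / 2.704 = 0.75901442
Cp = (USL - LSL)/(6*sigma) = (99.2 - 89.1)/(6*0.75901442) = 2.2178
Cpu = (99.2 - 93.87)/(3*0.75901442) = 2.3408
Cpl = (93.87 - 89.1)/(3*0.75901442) = 2.0948
Cpk = min(Cpu, Cpl) = 2.0948

2.0948


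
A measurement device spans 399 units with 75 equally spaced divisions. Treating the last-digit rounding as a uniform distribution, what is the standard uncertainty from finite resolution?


resolution = range / divisions
resolution = 399 / 75 = 5.32
u_res = resolution / (2*sqrt(3))
u_res = 5.32 / 3.4641016
u_res = 1.5358

1.5358


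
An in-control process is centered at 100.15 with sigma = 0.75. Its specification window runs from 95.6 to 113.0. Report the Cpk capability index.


Cpu = (USL - mean) / (3*sigma) = (113.0 - 100.15) / (3*0.75) = 5.7111
Cpl = (mean - LSL) / (3*sigma) = (100.15 - 95.6) / (3*0.75) = 2.0222
Cpk = min(Cpu, Cpl) = 2.0222

2.0222


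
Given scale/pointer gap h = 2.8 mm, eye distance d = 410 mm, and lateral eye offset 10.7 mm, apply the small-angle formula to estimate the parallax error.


error = h * offset / d
= 2.8 * 10.7 / 410
= 0.0731

0.0731


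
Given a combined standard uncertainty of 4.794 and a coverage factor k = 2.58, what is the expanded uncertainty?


U = k * uc
U = 2.58 * 4.794
U = 12.3685

12.3685


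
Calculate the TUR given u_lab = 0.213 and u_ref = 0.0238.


TUR = u_lab / u_ref
= 0.213 / 0.0238
= 8.9496

8.9496


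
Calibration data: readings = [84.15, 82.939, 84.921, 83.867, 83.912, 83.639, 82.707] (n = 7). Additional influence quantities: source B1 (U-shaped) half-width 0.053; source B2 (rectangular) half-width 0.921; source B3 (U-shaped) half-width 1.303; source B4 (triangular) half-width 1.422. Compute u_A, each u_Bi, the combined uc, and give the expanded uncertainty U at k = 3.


mean = (84.15 + 82.939 + 84.921 + 83.867 + 83.912 + 83.639 + 82.707) / 7 = 83.73357143
s = sqrt(sum((x - mean)^2)/(n-1)) = 0.74466723
u_A = s / sqrt(n) = 0.74466723 / sqrt(7) = 0.28145776
u_B1 = 0.053 / sqrt(2) = 0.037476659
u_B2 = 0.921 / sqrt(3) = 0.5317396
u_B3 = 1.303 / sqrt(2) = 0.92136014
u_B4 = 1.422 / sqrt(6) = 0.58052907
uc = sqrt(0.28145776^2 + 0.037476659^2 + 0.5317396^2 + 0.92136014^2 + 0.58052907^2) = 1.2447042
U = k * uc = 3 * 1.2447042
U = 3.7341

3.7341


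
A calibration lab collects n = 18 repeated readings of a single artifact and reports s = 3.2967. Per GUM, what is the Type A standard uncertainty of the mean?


u_A = s / sqrt(n)
u_A = 3.2967 / sqrt(18)
u_A = 3.2967 / 4.2426407
u_A = 0.7770

0.7770


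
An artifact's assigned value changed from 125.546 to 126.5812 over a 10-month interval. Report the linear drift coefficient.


rate = (v2 - v1) / months
= (126.5812 - 125.546) / 10
= 1.0352 / 10
= 0.1035

0.1035


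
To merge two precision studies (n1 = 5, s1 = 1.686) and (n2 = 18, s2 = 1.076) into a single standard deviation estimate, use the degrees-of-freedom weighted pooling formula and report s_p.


s_p = sqrt(((n1-1)*s1^2 + (n2-1)*s2^2) / (n1+n2-2))
numerator = (5-1)*1.686^2 + (18-1)*1.076^2 = 11.370384 + 19.682192 = 31.052576
denominator = 5 + 18 - 2 = 21
s_p^2 = 31.052576 / 21 = 1.4786941
s_p = sqrt(1.4786941) = 1.2160

1.2160


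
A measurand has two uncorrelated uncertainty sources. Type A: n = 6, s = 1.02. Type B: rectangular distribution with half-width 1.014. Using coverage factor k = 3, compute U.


u_A = s / sqrt(n) = 1.02 / sqrt(6) = 0.41641326
u_B = half_width / sqrt(3) = 1.014 / sqrt(3) = 0.58543317
uc = sqrt(u_A^2 + u_B^2) = sqrt(0.41641326^2 + 0.58543317^2) = 0.71842327
U = k * uc = 3 * 0.71842327
U = 2.1553

2.1553


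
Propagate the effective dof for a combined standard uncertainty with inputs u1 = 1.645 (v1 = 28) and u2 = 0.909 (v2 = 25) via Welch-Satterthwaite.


uc = sqrt(u1^2 + u2^2) = sqrt(1.645^2 + 0.909^2) = 1.879443
v_eff = uc^4 / (u1^4/v1 + u2^4/v2)
= 1.879443^4 / (1.645^4/28 + 0.909^4/25)
= 12.477186 / 0.28883002
v_eff = 43.1991

43.1991


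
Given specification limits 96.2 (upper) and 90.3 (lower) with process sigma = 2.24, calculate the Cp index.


Cp = (USL - LSL) / (6 * sigma)
= (96.2 - 90.3) / (6 * 2.24)
= 5.9000 / 13.4400
= 0.4390

0.4390


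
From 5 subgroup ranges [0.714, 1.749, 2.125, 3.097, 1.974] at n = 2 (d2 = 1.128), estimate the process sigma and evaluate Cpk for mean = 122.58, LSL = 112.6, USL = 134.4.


R_bar = (0.714 + 1.749 + 2.125 + 3.097 + 1.974) / 5 = 1.9318
sigma = R_bar / d2 = 1.9318 / 1.128 = 1.7125887
Cp = (USL - LSL)/(6*sigma) = (134.4 - 112.6)/(6*1.7125887) = 2.1215
Cpu = (134.4 - 122.58)/(3*1.7125887) = 2.3006
Cpl = (122.58 - 112.6)/(3*1.7125887) = 1.9425
Cpk = min(Cpu, Cpl) = 1.9425

1.9425


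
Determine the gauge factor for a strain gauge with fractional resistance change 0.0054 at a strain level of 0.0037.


GF = (dR/R) / epsilon
= 0.0054 / 0.0037
= 1.4595

1.4595


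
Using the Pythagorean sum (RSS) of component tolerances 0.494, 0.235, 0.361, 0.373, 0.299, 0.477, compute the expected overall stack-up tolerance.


RSS = sqrt(0.494^2 + 0.235^2 + 0.361^2 + 0.373^2 + 0.299^2 + 0.477^2)
= sqrt(0.885641)
= 0.9411

0.9411


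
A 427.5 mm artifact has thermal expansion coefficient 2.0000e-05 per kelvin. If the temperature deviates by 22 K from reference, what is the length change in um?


dL = L * alpha * dT
= 427.5 * 2.0000e-05 * 22
= 0.1881000 mm
dL_um = 0.1881000 * 1000 = 188.1000 um

188.1000


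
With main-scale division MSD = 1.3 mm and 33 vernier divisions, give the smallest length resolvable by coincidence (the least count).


LC = MSD / n_div
= 1.3 / 33
= 0.0394

0.0394


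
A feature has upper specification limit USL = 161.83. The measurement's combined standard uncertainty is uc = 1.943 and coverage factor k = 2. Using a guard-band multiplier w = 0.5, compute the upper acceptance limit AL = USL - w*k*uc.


U = k * uc = 2 * 1.943 = 3.886
guard band g = w * U = 0.5 * 3.886 = 1.943
AL = USL - g = 161.83 - 1.943
AL = 159.8870

159.8870


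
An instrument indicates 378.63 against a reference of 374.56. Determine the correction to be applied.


Correction = standard - reading
= 374.56 - 378.63
= -4.0700

-4.0700


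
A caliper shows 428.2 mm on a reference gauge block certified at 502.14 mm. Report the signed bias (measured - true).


Systematic error = measured - true
= 428.2 - 502.14
= -73.9400

-73.9400


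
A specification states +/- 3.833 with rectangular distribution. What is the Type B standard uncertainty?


u_B = half_width / sqrt(3)
u_B = 3.833 / 1.7320508
u_B = 2.2130

2.2130


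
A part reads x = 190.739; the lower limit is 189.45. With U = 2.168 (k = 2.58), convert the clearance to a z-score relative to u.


u = U / k = 2.168 / 2.58 = 0.84031008
margin = |LSL - x| = |189.45 - 190.739| = 1.289
z = margin / u = 1.289 / 0.84031008
z = 1.5340

1.5340


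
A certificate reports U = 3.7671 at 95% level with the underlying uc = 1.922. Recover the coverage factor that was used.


k = U / uc
k = 3.7671 / 1.922
k = 1.96

1.96


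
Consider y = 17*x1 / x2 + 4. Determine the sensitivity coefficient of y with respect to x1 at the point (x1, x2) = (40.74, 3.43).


y = 17*x1 / x2 + 4
dy/dx1 = 17/x2
Evaluate at x2 = 3.43: c1 = 17 / 3.43
c1 = 4.9563

4.9563


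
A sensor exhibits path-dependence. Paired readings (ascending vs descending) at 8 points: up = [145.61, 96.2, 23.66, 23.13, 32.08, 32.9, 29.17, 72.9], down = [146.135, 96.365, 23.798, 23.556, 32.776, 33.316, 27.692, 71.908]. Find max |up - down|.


|145.61 - 146.135| = 0.5250
|96.2 - 96.365| = 0.1650
|23.66 - 23.798| = 0.1380
|23.13 - 23.556| = 0.4260
|32.08 - 32.776| = 0.6960
|32.9 - 33.316| = 0.4160
|29.17 - 27.692| = 1.4780
|72.9 - 71.908| = 0.9920
hysteresis = max(diffs) = 1.4780

1.4780


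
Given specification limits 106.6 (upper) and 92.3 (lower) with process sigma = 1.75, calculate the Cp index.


Cp = (USL - LSL) / (6 * sigma)
= (106.6 - 92.3) / (6 * 1.75)
= 14.3000 / 10.5000
= 1.3619

1.3619


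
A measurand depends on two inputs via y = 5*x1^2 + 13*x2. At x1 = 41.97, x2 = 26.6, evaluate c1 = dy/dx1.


y = 5*x1^2 + 13*x2
dy/dx1 = 2*5*x1
Evaluate at x1 = 41.97: c1 = 10 * 41.97
c1 = 419.7000

419.7000


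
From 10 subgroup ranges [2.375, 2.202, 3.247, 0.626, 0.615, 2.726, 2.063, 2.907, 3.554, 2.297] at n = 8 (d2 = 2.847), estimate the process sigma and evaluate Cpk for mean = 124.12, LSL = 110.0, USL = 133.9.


R_bar = (2.375 + 2.202 + 3.247 + 0.626 + 0.615 + 2.726 + 2.063 + 2.907 + 3.554 + 2.297) / 10 = 2.2612
sigma = R_bar / d2 = 2.2612 / 2.847 = 0.79423955
Cp = (USL - LSL)/(6*sigma) = (133.9 - 110.0)/(6*0.79423955) = 5.0153
Cpu = (133.9 - 124.12)/(3*0.79423955) = 4.1046
Cpl = (124.12 - 110.0)/(3*0.79423955) = 5.9260
Cpk = min(Cpu, Cpl) = 4.1046

4.1046


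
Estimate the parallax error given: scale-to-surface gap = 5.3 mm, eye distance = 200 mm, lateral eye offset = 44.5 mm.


error = h * offset / d
= 5.3 * 44.5 / 200
= 1.1792

1.1792


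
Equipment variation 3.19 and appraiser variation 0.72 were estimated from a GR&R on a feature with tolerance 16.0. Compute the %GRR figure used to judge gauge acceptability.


GRR = sqrt(EV^2 + AV^2) = sqrt(3.19^2 + 0.72^2) = 3.2702446
%GRR = GRR / tol * 100 = 3.2702446 / 16.0 * 100
%GRR = 20.4390

20.4390


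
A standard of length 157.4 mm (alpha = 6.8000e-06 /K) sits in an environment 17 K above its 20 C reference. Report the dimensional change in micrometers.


dL = L * alpha * dT
= 157.4 * 6.8000e-06 * 17
= 0.0181954 mm
dL_um = 0.0181954 * 1000 = 18.1954 um

18.1954


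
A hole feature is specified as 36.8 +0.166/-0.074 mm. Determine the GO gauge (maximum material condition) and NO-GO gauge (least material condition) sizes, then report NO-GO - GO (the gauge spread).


GO = nominal - lower_tol (smallest hole = maximum material condition)
GO = 36.8 - 0.074 = 36.726
NO-GO = nominal + upper_tol (largest hole = least material condition)
NO-GO = 36.8 + 0.166 = 36.966
spread = NO-GO - GO = 36.966 - 36.726 = 0.2400

0.2400


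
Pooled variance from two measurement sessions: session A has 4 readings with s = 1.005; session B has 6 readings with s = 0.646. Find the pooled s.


s_p = sqrt(((n1-1)*s1^2 + (n2-1)*s2^2) / (n1+n2-2))
numerator = (4-1)*1.005^2 + (6-1)*0.646^2 = 3.030075 + 2.08658 = 5.116655
denominator = 4 + 6 - 2 = 8
s_p^2 = 5.116655 / 8 = 0.63958187
s_p = sqrt(0.63958187) = 0.7997

0.7997


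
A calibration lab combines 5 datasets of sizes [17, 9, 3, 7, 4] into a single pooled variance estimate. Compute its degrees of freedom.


nu = sum_i (n_i - 1)
nu = ((17 - 1) + (9 - 1) + (3 - 1) + (7 - 1) + (4 - 1))
nu = 16 + 8 + 2 + 6 + 3
nu = 35

35


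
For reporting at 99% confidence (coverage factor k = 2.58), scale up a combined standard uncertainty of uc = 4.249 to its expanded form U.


U = k * uc
U = 2.58 * 4.249
U = 10.9624

10.9624


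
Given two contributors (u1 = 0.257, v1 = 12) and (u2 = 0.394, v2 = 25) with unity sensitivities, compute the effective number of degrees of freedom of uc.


uc = sqrt(u1^2 + u2^2) = sqrt(0.257^2 + 0.394^2) = 0.4704094
v_eff = uc^4 / (u1^4/v1 + u2^4/v2)
= 0.4704094^4 / (0.257^4/12 + 0.394^4/25)
= 0.048967053 / 0.0013274678
v_eff = 36.8876

36.8876


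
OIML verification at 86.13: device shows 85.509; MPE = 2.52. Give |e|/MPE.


e = indication - reference = 85.509 - 86.13 = -0.6210
|e| = 0.6210
ratio = |e| / MPE = 0.6210 / 2.52
ratio = 0.2464

0.2464


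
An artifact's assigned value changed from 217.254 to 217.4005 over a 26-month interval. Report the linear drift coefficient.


rate = (v2 - v1) / months
= (217.4005 - 217.254) / 26
= 0.1465 / 26
= 0.0056

0.0056


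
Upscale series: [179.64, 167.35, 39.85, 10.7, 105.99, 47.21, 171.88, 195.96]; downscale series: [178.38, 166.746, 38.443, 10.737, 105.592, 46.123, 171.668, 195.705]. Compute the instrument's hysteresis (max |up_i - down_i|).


|179.64 - 178.38| = 1.2600
|167.35 - 166.746| = 0.6040
|39.85 - 38.443| = 1.4070
|10.7 - 10.737| = 0.0370
|105.99 - 105.592| = 0.3980
|47.21 - 46.123| = 1.0870
|171.88 - 171.668| = 0.2120
|195.96 - 195.705| = 0.2550
hysteresis = max(diffs) = 1.4070

1.4070


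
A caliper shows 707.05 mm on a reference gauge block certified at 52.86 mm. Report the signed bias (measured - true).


Systematic error = measured - true
= 707.05 - 52.86
= 654.1900

654.1900


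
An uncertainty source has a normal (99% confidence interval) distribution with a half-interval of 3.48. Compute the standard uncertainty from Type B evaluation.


u_B = half_width / 2.576
u_B = 3.48 / 2.576
u_B = 1.3509

1.3509


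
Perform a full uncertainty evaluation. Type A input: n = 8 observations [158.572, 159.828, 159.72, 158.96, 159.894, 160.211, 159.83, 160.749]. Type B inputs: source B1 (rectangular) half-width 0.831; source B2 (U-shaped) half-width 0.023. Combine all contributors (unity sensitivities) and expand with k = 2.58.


mean = (158.572 + 159.828 + 159.72 + 158.96 + 159.894 + 160.211 + 159.83 + 160.749) / 8 = 159.7205
s = sqrt(sum((x - mean)^2)/(n-1)) = 0.68132895
u_A = s / sqrt(n) = 0.68132895 / sqrt(8) = 0.24088616
u_B1 = 0.831 / sqrt(3) = 0.47977807
u_B2 = 0.023 / sqrt(2) = 0.016263456
uc = sqrt(0.24088616^2 + 0.47977807^2 + 0.016263456^2) = 0.53710114
U = k * uc = 2.58 * 0.53710114
U = 1.3857

1.3857


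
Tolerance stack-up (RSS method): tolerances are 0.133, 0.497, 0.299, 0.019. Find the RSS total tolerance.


RSS = sqrt(0.133^2 + 0.497^2 + 0.299^2 + 0.019^2)
= sqrt(0.35446)
= 0.5954

0.5954


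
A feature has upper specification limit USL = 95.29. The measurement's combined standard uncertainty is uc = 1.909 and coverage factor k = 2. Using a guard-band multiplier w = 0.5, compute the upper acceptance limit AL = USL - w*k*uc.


U = k * uc = 2 * 1.909 = 3.818
guard band g = w * U = 0.5 * 3.818 = 1.909
AL = USL - g = 95.29 - 1.909
AL = 93.3810

93.3810


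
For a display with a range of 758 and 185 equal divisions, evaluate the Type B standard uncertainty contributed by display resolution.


resolution = range / divisions
resolution = 758 / 185 = 4.0972973
u_res = resolution / (2*sqrt(3))
u_res = 4.0972973 / 3.4641016
u_res = 1.1828

1.1828


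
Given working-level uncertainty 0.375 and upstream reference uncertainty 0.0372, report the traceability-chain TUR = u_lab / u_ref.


TUR = u_lab / u_ref
= 0.375 / 0.0372
= 10.0806

10.0806


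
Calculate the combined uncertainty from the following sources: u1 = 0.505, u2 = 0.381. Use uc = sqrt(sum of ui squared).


uc = sqrt(0.505^2 + 0.381^2)
uc = sqrt(0.400186)
uc = 0.6326

0.6326


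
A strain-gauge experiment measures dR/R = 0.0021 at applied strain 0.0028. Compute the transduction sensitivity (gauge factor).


GF = (dR/R) / epsilon
= 0.0021 / 0.0028
= 0.7500

0.7500


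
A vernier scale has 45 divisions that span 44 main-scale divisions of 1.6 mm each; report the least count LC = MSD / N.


LC = MSD / n_div
= 1.6 / 45
= 0.0356

0.0356


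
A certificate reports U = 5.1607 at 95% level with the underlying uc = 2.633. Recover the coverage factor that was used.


k = U / uc
k = 5.1607 / 2.633
k = 1.96

1.96


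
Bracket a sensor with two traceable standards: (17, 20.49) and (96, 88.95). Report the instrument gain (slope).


slope = (y2 - y1) / (x2 - x1)
= (88.95 - 20.49) / (96 - 17)
= 68.4600 / 79
= 0.8666

0.8666


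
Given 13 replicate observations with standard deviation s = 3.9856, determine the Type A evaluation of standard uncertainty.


u_A = s / sqrt(n)
u_A = 3.9856 / sqrt(13)
u_A = 3.9856 / 3.6055513
u_A = 1.1054

1.1054


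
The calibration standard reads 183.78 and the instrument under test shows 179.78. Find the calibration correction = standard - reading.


Correction = standard - reading
= 183.78 - 179.78
= 4.0000

4.0000


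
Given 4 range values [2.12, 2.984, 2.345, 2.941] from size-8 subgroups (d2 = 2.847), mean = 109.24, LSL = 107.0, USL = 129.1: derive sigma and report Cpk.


R_bar = (2.12 + 2.984 + 2.345 + 2.941) / 4 = 2.5975
sigma = R_bar / d2 = 2.5975 / 2.847 = 0.91236389
Cp = (USL - LSL)/(6*sigma) = (129.1 - 107.0)/(6*0.91236389) = 4.0371
Cpu = (129.1 - 109.24)/(3*0.91236389) = 7.2559
Cpl = (109.24 - 107.0)/(3*0.91236389) = 0.8184
Cpk = min(Cpu, Cpl) = 0.8184

0.8184


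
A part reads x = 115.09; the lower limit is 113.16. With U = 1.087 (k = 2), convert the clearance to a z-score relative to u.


u = U / k = 1.087 / 2 = 0.5435
margin = |LSL - x| = |113.16 - 115.09| = 1.93
z = margin / u = 1.93 / 0.5435
z = 3.5511

3.5511


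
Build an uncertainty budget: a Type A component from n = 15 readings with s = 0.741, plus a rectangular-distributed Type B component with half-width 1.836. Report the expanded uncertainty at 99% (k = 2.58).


u_A = s / sqrt(n) = 0.741 / sqrt(15) = 0.19132538
u_B = half_width / sqrt(3) = 1.836 / sqrt(3) = 1.0600151
uc = sqrt(u_A^2 + u_B^2) = sqrt(0.19132538^2 + 1.0600151^2) = 1.0771432
U = k * uc = 2.58 * 1.0771432
U = 2.7790

2.7790


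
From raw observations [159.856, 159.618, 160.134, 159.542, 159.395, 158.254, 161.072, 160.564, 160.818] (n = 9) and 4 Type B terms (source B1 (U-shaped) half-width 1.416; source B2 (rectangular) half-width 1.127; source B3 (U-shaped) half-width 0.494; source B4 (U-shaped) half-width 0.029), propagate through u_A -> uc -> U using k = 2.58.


mean = (159.856 + 159.618 + 160.134 + 159.542 + 159.395 + 158.254 + 161.072 + 160.564 + 160.818) / 9 = 159.917
s = sqrt(sum((x - mean)^2)/(n-1)) = 0.8575637
u_A = s / sqrt(n) = 0.8575637 / sqrt(9) = 0.28585457
u_B1 = 1.416 / sqrt(2) = 1.0012632
u_B2 = 1.127 / sqrt(3) = 0.65067375
u_B3 = 0.494 / sqrt(2) = 0.34931075
u_B4 = 0.029 / sqrt(2) = 0.020506097
uc = sqrt(0.28585457^2 + 1.0012632^2 + 0.65067375^2 + 0.34931075^2 + 0.020506097^2) = 1.2767363
U = k * uc = 2.58 * 1.2767363
U = 3.2940

3.2940


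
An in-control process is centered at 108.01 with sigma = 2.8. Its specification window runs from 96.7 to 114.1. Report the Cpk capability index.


Cpu = (USL - mean) / (3*sigma) = (114.1 - 108.01) / (3*2.8) = 0.7250
Cpl = (mean - LSL) / (3*sigma) = (108.01 - 96.7) / (3*2.8) = 1.3464
Cpk = min(Cpu, Cpl) = 0.7250

0.7250


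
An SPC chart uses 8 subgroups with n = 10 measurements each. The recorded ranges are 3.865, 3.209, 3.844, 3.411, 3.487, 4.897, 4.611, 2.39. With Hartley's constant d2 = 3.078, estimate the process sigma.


R_bar = (3.865 + 3.209 + 3.844 + 3.411 + 3.487 + 4.897 + 4.611 + 2.39) / 8
R_bar = 29.714 / 8 = 3.71425
sigma_hat = R_bar / d2 = 3.71425 / 3.078 = 1.2067

1.2067


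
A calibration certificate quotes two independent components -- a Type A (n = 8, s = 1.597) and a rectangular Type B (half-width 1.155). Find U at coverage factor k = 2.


u_A = s / sqrt(n) = 1.597 / sqrt(8) = 0.56462476
u_B = half_width / sqrt(3) = 1.155 / sqrt(3) = 0.66683956
uc = sqrt(u_A^2 + u_B^2) = sqrt(0.56462476^2 + 0.66683956^2) = 0.8737712
U = k * uc = 2 * 0.8737712
U = 1.7475

1.7475


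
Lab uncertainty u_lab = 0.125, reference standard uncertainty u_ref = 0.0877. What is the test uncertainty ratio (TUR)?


TUR = u_lab / u_ref
= 0.125 / 0.0877
= 1.4253

1.4253


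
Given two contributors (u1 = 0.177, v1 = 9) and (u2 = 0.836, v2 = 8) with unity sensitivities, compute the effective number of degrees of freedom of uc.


uc = sqrt(u1^2 + u2^2) = sqrt(0.177^2 + 0.836^2) = 0.85453204
v_eff = uc^4 / (u1^4/v1 + u2^4/v2)
= 0.85453204^4 / (0.177^4/9 + 0.836^4/8)
= 0.53322856 / 0.061166009
v_eff = 8.7177

8.7177


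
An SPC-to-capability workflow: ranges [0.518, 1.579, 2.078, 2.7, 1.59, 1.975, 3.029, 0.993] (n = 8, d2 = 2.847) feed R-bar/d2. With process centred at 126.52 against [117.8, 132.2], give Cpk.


R_bar = (0.518 + 1.579 + 2.078 + 2.7 + 1.59 + 1.975 + 3.029 + 0.993) / 8 = 1.80775
sigma = R_bar / d2 = 1.80775 / 2.847 = 0.63496663
Cp = (USL - LSL)/(6*sigma) = (132.2 - 117.8)/(6*0.63496663) = 3.7797
Cpu = (132.2 - 126.52)/(3*0.63496663) = 2.9818
Cpl = (126.52 - 117.8)/(3*0.63496663) = 4.5777
Cpk = min(Cpu, Cpl) = 2.9818

2.9818


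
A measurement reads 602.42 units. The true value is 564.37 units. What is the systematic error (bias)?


Systematic error = measured - true
= 602.42 - 564.37
= 38.0500

38.0500


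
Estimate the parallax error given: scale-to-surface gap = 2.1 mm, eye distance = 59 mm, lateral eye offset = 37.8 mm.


error = h * offset / d
= 2.1 * 37.8 / 59
= 1.3454

1.3454


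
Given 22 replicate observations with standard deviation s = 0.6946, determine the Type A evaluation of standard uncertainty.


u_A = s / sqrt(n)
u_A = 0.6946 / sqrt(22)
u_A = 0.6946 / 4.6904158
u_A = 0.1481

0.1481


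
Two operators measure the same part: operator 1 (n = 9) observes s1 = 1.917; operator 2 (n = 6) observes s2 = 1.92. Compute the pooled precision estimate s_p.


s_p = sqrt(((n1-1)*s1^2 + (n2-1)*s2^2) / (n1+n2-2))
numerator = (9-1)*1.917^2 + (6-1)*1.92^2 = 29.399112 + 18.432 = 47.831112
denominator = 9 + 6 - 2 = 13
s_p^2 = 47.831112 / 13 = 3.6793163
s_p = sqrt(3.6793163) = 1.9182

1.9182


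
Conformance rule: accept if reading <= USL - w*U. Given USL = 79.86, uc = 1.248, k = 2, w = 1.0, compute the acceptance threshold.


U = k * uc = 2 * 1.248 = 2.496
guard band g = w * U = 1.0 * 2.496 = 2.496
AL = USL - g = 79.86 - 2.496
AL = 77.3640

77.3640


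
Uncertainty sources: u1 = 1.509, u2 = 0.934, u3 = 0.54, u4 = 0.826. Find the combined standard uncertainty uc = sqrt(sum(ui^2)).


uc = sqrt(1.509^2 + 0.934^2 + 0.54^2 + 0.826^2)
uc = sqrt(4.123313)
uc = 2.0306

2.0306


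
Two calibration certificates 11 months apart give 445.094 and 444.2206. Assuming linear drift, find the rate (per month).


rate = (v2 - v1) / months
= (444.2206 - 445.094) / 11
= -0.8734 / 11
= -0.0794

-0.0794
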